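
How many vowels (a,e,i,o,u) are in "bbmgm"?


Input: bbmgm
Checking each character:
  'b' at position 0: consonant
  'b' at position 1: consonant
  'm' at position 2: consonant
  'g' at position 3: consonant
  'm' at position 4: consonant
Total vowels: 0

0


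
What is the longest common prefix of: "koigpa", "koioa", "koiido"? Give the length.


Words: koigpa, koioa, koiido
  Position 0: all 'k' => match
  Position 1: all 'o' => match
  Position 2: all 'i' => match
  Position 3: ('g', 'o', 'i') => mismatch, stop
LCP = "koi" (length 3)

3


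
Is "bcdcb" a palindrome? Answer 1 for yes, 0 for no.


Input: bcdcb
Reversed: bcdcb
  Compare pos 0 ('b') with pos 4 ('b'): match
  Compare pos 1 ('c') with pos 3 ('c'): match
Result: palindrome

1


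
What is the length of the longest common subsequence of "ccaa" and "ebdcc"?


LCS of "ccaa" and "ebdcc"
DP table:
           e    b    d    c    c
      0    0    0    0    0    0
  c   0    0    0    0    1    1
  c   0    0    0    0    1    2
  a   0    0    0    0    1    2
  a   0    0    0    0    1    2
LCS length = dp[4][5] = 2

2


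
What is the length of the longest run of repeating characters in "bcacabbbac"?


Input: "bcacabbbac"
Scanning for longest run:
  Position 1 ('c'): new char, reset run to 1
  Position 2 ('a'): new char, reset run to 1
  Position 3 ('c'): new char, reset run to 1
  Position 4 ('a'): new char, reset run to 1
  Position 5 ('b'): new char, reset run to 1
  Position 6 ('b'): continues run of 'b', length=2
  Position 7 ('b'): continues run of 'b', length=3
  Position 8 ('a'): new char, reset run to 1
  Position 9 ('c'): new char, reset run to 1
Longest run: 'b' with length 3

3


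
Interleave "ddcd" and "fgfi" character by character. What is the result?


Interleaving "ddcd" and "fgfi":
  Position 0: 'd' from first, 'f' from second => "df"
  Position 1: 'd' from first, 'g' from second => "dg"
  Position 2: 'c' from first, 'f' from second => "cf"
  Position 3: 'd' from first, 'i' from second => "di"
Result: dfdgcfdi

dfdgcfdi


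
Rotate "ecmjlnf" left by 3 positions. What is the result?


Input: "ecmjlnf", rotate left by 3
First 3 characters: "ecm"
Remaining characters: "jlnf"
Concatenate remaining + first: "jlnf" + "ecm" = "jlnfecm"

jlnfecm


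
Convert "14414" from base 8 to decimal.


Input: "14414" in base 8
Positional expansion:
  Digit '1' (value 1) x 8^4 = 4096
  Digit '4' (value 4) x 8^3 = 2048
  Digit '4' (value 4) x 8^2 = 256
  Digit '1' (value 1) x 8^1 = 8
  Digit '4' (value 4) x 8^0 = 4
Sum = 6412

6412


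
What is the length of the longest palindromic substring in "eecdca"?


Input: "eecdca"
Checking substrings for palindromes:
  [2:5] "cdc" (len 3) => palindrome
  [0:2] "ee" (len 2) => palindrome
Longest palindromic substring: "cdc" with length 3

3


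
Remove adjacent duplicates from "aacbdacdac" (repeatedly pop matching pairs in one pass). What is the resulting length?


Input: aacbdacdac
Stack-based adjacent duplicate removal:
  Read 'a': push. Stack: a
  Read 'a': matches stack top 'a' => pop. Stack: (empty)
  Read 'c': push. Stack: c
  Read 'b': push. Stack: cb
  Read 'd': push. Stack: cbd
  Read 'a': push. Stack: cbda
  Read 'c': push. Stack: cbdac
  Read 'd': push. Stack: cbdacd
  Read 'a': push. Stack: cbdacda
  Read 'c': push. Stack: cbdacdac
Final stack: "cbdacdac" (length 8)

8


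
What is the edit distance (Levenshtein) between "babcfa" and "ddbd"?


Computing edit distance: "babcfa" -> "ddbd"
DP table:
           d    d    b    d
      0    1    2    3    4
  b   1    1    2    2    3
  a   2    2    2    3    3
  b   3    3    3    2    3
  c   4    4    4    3    3
  f   5    5    5    4    4
  a   6    6    6    5    5
Edit distance = dp[6][4] = 5

5


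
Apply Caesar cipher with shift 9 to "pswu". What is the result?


Caesar cipher: shift "pswu" by 9
  'p' (pos 15) + 9 = pos 24 = 'y'
  's' (pos 18) + 9 = pos 1 = 'b'
  'w' (pos 22) + 9 = pos 5 = 'f'
  'u' (pos 20) + 9 = pos 3 = 'd'
Result: ybfd

ybfd


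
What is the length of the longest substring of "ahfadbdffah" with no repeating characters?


Input: "ahfadbdffah"
Sliding window (track last position of each char):
  Position 0 ('a'): window [0,0] length 1 -- new best
  Position 1 ('h'): window [0,1] length 2 -- new best
  Position 2 ('f'): window [0,2] length 3 -- new best
  Position 3 ('a'): repeat (last at 0), move window start to 1
  Position 3 ('a'): window [1,3] length 3
  Position 4 ('d'): window [1,4] length 4 -- new best
  Position 5 ('b'): window [1,5] length 5 -- new best
  Position 6 ('d'): repeat (last at 4), move window start to 5
  Position 6 ('d'): window [5,6] length 2
  Position 7 ('f'): window [5,7] length 3
  Position 8 ('f'): repeat (last at 7), move window start to 8
  Position 8 ('f'): window [8,8] length 1
  Position 9 ('a'): window [8,9] length 2
  Position 10 ('h'): window [8,10] length 3
Longest substring with no repeats: "hfadb" with length 5

5


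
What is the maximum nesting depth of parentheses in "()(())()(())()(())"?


Input: "()(())()(())()(())"
Tracking depth:
  Position 0 '(': depth becomes 1
  Position 1 ')': depth becomes 0
  Position 2 '(': depth becomes 1
  Position 3 '(': depth becomes 2
  Position 4 ')': depth becomes 1
  Position 5 ')': depth becomes 0
  Position 6 '(': depth becomes 1
  Position 7 ')': depth becomes 0
  Position 8 '(': depth becomes 1
  Position 9 '(': depth becomes 2
  Position 10 ')': depth becomes 1
  Position 11 ')': depth becomes 0
  Position 12 '(': depth becomes 1
  Position 13 ')': depth becomes 0
  Position 14 '(': depth becomes 1
  Position 15 '(': depth becomes 2
  Position 16 ')': depth becomes 1
  Position 17 ')': depth becomes 0
Maximum depth reached: 2

2


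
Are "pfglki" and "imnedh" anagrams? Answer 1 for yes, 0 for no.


Strings: "pfglki", "imnedh"
Sorted first:  fgiklp
Sorted second: dehimn
Differ at position 0: 'f' vs 'd' => not anagrams

0


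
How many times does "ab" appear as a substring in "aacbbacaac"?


Searching for "ab" in "aacbbacaac"
Scanning each position:
  Position 0: "aa" => no
  Position 1: "ac" => no
  Position 2: "cb" => no
  Position 3: "bb" => no
  Position 4: "ba" => no
  Position 5: "ac" => no
  Position 6: "ca" => no
  Position 7: "aa" => no
  Position 8: "ac" => no
Total occurrences: 0

0


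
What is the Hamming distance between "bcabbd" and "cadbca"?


Comparing "bcabbd" and "cadbca" position by position:
  Position 0: 'b' vs 'c' => differ
  Position 1: 'c' vs 'a' => differ
  Position 2: 'a' vs 'd' => differ
  Position 3: 'b' vs 'b' => same
  Position 4: 'b' vs 'c' => differ
  Position 5: 'd' vs 'a' => differ
Total differences (Hamming distance): 5

5


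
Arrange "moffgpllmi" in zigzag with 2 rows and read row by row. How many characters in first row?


Zigzag "moffgpllmi" into 2 rows:
Placing characters:
  'm' => row 0
  'o' => row 1
  'f' => row 0
  'f' => row 1
  'g' => row 0
  'p' => row 1
  'l' => row 0
  'l' => row 1
  'm' => row 0
  'i' => row 1
Rows:
  Row 0: "mfglm"
  Row 1: "ofpli"
First row length: 5

5


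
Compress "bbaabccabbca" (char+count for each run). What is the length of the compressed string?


Input: bbaabccabbca
Runs:
  'b' x 2 => "b2"
  'a' x 2 => "a2"
  'b' x 1 => "b1"
  'c' x 2 => "c2"
  'a' x 1 => "a1"
  'b' x 2 => "b2"
  'c' x 1 => "c1"
  'a' x 1 => "a1"
Compressed: "b2a2b1c2a1b2c1a1"
Compressed length: 16

16


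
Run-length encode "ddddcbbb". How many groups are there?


Input: ddddcbbb
Scanning for consecutive runs:
  Group 1: 'd' x 4 (positions 0-3)
  Group 2: 'c' x 1 (positions 4-4)
  Group 3: 'b' x 3 (positions 5-7)
Total groups: 3

3


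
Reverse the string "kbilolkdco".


Input: kbilolkdco
Reading characters right to left:
  Position 9: 'o'
  Position 8: 'c'
  Position 7: 'd'
  Position 6: 'k'
  Position 5: 'l'
  Position 4: 'o'
  Position 3: 'l'
  Position 2: 'i'
  Position 1: 'b'
  Position 0: 'k'
Reversed: ocdklolibk

ocdklolibk


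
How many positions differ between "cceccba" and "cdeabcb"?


Comparing "cceccba" and "cdeabcb" position by position:
  Position 0: 'c' vs 'c' => same
  Position 1: 'c' vs 'd' => DIFFER
  Position 2: 'e' vs 'e' => same
  Position 3: 'c' vs 'a' => DIFFER
  Position 4: 'c' vs 'b' => DIFFER
  Position 5: 'b' vs 'c' => DIFFER
  Position 6: 'a' vs 'b' => DIFFER
Positions that differ: 5

5


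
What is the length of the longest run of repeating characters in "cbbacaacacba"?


Input: "cbbacaacacba"
Scanning for longest run:
  Position 1 ('b'): new char, reset run to 1
  Position 2 ('b'): continues run of 'b', length=2
  Position 3 ('a'): new char, reset run to 1
  Position 4 ('c'): new char, reset run to 1
  Position 5 ('a'): new char, reset run to 1
  Position 6 ('a'): continues run of 'a', length=2
  Position 7 ('c'): new char, reset run to 1
  Position 8 ('a'): new char, reset run to 1
  Position 9 ('c'): new char, reset run to 1
  Position 10 ('b'): new char, reset run to 1
  Position 11 ('a'): new char, reset run to 1
Longest run: 'b' with length 2

2


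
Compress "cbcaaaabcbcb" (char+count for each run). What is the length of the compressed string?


Input: cbcaaaabcbcb
Runs:
  'c' x 1 => "c1"
  'b' x 1 => "b1"
  'c' x 1 => "c1"
  'a' x 4 => "a4"
  'b' x 1 => "b1"
  'c' x 1 => "c1"
  'b' x 1 => "b1"
  'c' x 1 => "c1"
  'b' x 1 => "b1"
Compressed: "c1b1c1a4b1c1b1c1b1"
Compressed length: 18

18


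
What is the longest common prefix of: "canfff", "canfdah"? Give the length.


Words: canfff, canfdah
  Position 0: all 'c' => match
  Position 1: all 'a' => match
  Position 2: all 'n' => match
  Position 3: all 'f' => match
  Position 4: ('f', 'd') => mismatch, stop
LCP = "canf" (length 4)

4


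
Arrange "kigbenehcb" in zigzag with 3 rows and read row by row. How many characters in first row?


Zigzag "kigbenehcb" into 3 rows:
Placing characters:
  'k' => row 0
  'i' => row 1
  'g' => row 2
  'b' => row 1
  'e' => row 0
  'n' => row 1
  'e' => row 2
  'h' => row 1
  'c' => row 0
  'b' => row 1
Rows:
  Row 0: "kec"
  Row 1: "ibnhb"
  Row 2: "ge"
First row length: 3

3


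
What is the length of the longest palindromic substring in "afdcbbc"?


Input: "afdcbbc"
Checking substrings for palindromes:
  [3:7] "cbbc" (len 4) => palindrome
  [4:6] "bb" (len 2) => palindrome
Longest palindromic substring: "cbbc" with length 4

4


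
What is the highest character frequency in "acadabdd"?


Input: acadabdd
Character counts:
  'a': 3
  'b': 1
  'c': 1
  'd': 3
Maximum frequency: 3

3


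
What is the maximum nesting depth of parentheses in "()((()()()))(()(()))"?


Input: "()((()()()))(()(()))"
Tracking depth:
  Position 0 '(': depth becomes 1
  Position 1 ')': depth becomes 0
  Position 2 '(': depth becomes 1
  Position 3 '(': depth becomes 2
  Position 4 '(': depth becomes 3
  Position 5 ')': depth becomes 2
  Position 6 '(': depth becomes 3
  Position 7 ')': depth becomes 2
  Position 8 '(': depth becomes 3
  Position 9 ')': depth becomes 2
  Position 10 ')': depth becomes 1
  Position 11 ')': depth becomes 0
  Position 12 '(': depth becomes 1
  Position 13 '(': depth becomes 2
  Position 14 ')': depth becomes 1
  Position 15 '(': depth becomes 2
  Position 16 '(': depth becomes 3
  Position 17 ')': depth becomes 2
  Position 18 ')': depth becomes 1
  Position 19 ')': depth becomes 0
Maximum depth reached: 3

3


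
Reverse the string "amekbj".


Input: amekbj
Reading characters right to left:
  Position 5: 'j'
  Position 4: 'b'
  Position 3: 'k'
  Position 2: 'e'
  Position 1: 'm'
  Position 0: 'a'
Reversed: jbkema

jbkema


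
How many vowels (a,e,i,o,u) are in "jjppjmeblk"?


Input: jjppjmeblk
Checking each character:
  'j' at position 0: consonant
  'j' at position 1: consonant
  'p' at position 2: consonant
  'p' at position 3: consonant
  'j' at position 4: consonant
  'm' at position 5: consonant
  'e' at position 6: vowel (running total: 1)
  'b' at position 7: consonant
  'l' at position 8: consonant
  'k' at position 9: consonant
Total vowels: 1

1


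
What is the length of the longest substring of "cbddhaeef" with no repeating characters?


Input: "cbddhaeef"
Sliding window (track last position of each char):
  Position 0 ('c'): window [0,0] length 1 -- new best
  Position 1 ('b'): window [0,1] length 2 -- new best
  Position 2 ('d'): window [0,2] length 3 -- new best
  Position 3 ('d'): repeat (last at 2), move window start to 3
  Position 3 ('d'): window [3,3] length 1
  Position 4 ('h'): window [3,4] length 2
  Position 5 ('a'): window [3,5] length 3
  Position 6 ('e'): window [3,6] length 4 -- new best
  Position 7 ('e'): repeat (last at 6), move window start to 7
  Position 7 ('e'): window [7,7] length 1
  Position 8 ('f'): window [7,8] length 2
Longest substring with no repeats: "dhae" with length 4

4


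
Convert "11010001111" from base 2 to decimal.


Input: "11010001111" in base 2
Positional expansion:
  Digit '1' (value 1) x 2^10 = 1024
  Digit '1' (value 1) x 2^9 = 512
  Digit '0' (value 0) x 2^8 = 0
  Digit '1' (value 1) x 2^7 = 128
  Digit '0' (value 0) x 2^6 = 0
  Digit '0' (value 0) x 2^5 = 0
  Digit '0' (value 0) x 2^4 = 0
  Digit '1' (value 1) x 2^3 = 8
  Digit '1' (value 1) x 2^2 = 4
  Digit '1' (value 1) x 2^1 = 2
  Digit '1' (value 1) x 2^0 = 1
Sum = 1679

1679


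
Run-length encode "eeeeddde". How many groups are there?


Input: eeeeddde
Scanning for consecutive runs:
  Group 1: 'e' x 4 (positions 0-3)
  Group 2: 'd' x 3 (positions 4-6)
  Group 3: 'e' x 1 (positions 7-7)
Total groups: 3

3


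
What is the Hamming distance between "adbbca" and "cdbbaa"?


Comparing "adbbca" and "cdbbaa" position by position:
  Position 0: 'a' vs 'c' => differ
  Position 1: 'd' vs 'd' => same
  Position 2: 'b' vs 'b' => same
  Position 3: 'b' vs 'b' => same
  Position 4: 'c' vs 'a' => differ
  Position 5: 'a' vs 'a' => same
Total differences (Hamming distance): 2

2


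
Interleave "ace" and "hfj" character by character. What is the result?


Interleaving "ace" and "hfj":
  Position 0: 'a' from first, 'h' from second => "ah"
  Position 1: 'c' from first, 'f' from second => "cf"
  Position 2: 'e' from first, 'j' from second => "ej"
Result: ahcfej

ahcfej


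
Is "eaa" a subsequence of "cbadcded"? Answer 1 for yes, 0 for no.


Check if "eaa" is a subsequence of "cbadcded"
Greedy scan:
  Position 0 ('c'): no match needed
  Position 1 ('b'): no match needed
  Position 2 ('a'): no match needed
  Position 3 ('d'): no match needed
  Position 4 ('c'): no match needed
  Position 5 ('d'): no match needed
  Position 6 ('e'): matches sub[0] = 'e'
  Position 7 ('d'): no match needed
Only matched 1/3 characters => not a subsequence

0


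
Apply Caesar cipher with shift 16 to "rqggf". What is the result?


Caesar cipher: shift "rqggf" by 16
  'r' (pos 17) + 16 = pos 7 = 'h'
  'q' (pos 16) + 16 = pos 6 = 'g'
  'g' (pos 6) + 16 = pos 22 = 'w'
  'g' (pos 6) + 16 = pos 22 = 'w'
  'f' (pos 5) + 16 = pos 21 = 'v'
Result: hgwwv

hgwwv


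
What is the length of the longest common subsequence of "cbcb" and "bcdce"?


LCS of "cbcb" and "bcdce"
DP table:
           b    c    d    c    e
      0    0    0    0    0    0
  c   0    0    1    1    1    1
  b   0    1    1    1    1    1
  c   0    1    2    2    2    2
  b   0    1    2    2    2    2
LCS length = dp[4][5] = 2

2


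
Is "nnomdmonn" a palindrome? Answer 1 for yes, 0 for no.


Input: nnomdmonn
Reversed: nnomdmonn
  Compare pos 0 ('n') with pos 8 ('n'): match
  Compare pos 1 ('n') with pos 7 ('n'): match
  Compare pos 2 ('o') with pos 6 ('o'): match
  Compare pos 3 ('m') with pos 5 ('m'): match
Result: palindrome

1


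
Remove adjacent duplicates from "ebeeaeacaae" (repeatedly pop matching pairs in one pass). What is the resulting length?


Input: ebeeaeacaae
Stack-based adjacent duplicate removal:
  Read 'e': push. Stack: e
  Read 'b': push. Stack: eb
  Read 'e': push. Stack: ebe
  Read 'e': matches stack top 'e' => pop. Stack: eb
  Read 'a': push. Stack: eba
  Read 'e': push. Stack: ebae
  Read 'a': push. Stack: ebaea
  Read 'c': push. Stack: ebaeac
  Read 'a': push. Stack: ebaeaca
  Read 'a': matches stack top 'a' => pop. Stack: ebaeac
  Read 'e': push. Stack: ebaeace
Final stack: "ebaeace" (length 7)

7


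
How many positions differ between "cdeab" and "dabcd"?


Comparing "cdeab" and "dabcd" position by position:
  Position 0: 'c' vs 'd' => DIFFER
  Position 1: 'd' vs 'a' => DIFFER
  Position 2: 'e' vs 'b' => DIFFER
  Position 3: 'a' vs 'c' => DIFFER
  Position 4: 'b' vs 'd' => DIFFER
Positions that differ: 5

5


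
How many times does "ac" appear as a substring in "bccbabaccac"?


Searching for "ac" in "bccbabaccac"
Scanning each position:
  Position 0: "bc" => no
  Position 1: "cc" => no
  Position 2: "cb" => no
  Position 3: "ba" => no
  Position 4: "ab" => no
  Position 5: "ba" => no
  Position 6: "ac" => MATCH
  Position 7: "cc" => no
  Position 8: "ca" => no
  Position 9: "ac" => MATCH
Total occurrences: 2

2


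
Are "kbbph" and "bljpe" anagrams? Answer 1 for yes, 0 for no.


Strings: "kbbph", "bljpe"
Sorted first:  bbhkp
Sorted second: bejlp
Differ at position 1: 'b' vs 'e' => not anagrams

0


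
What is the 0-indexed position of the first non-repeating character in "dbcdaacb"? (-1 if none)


Input: dbcdaacb
Character frequencies:
  'a': 2
  'b': 2
  'c': 2
  'd': 2
Scanning left to right for freq == 1:
  Position 0 ('d'): freq=2, skip
  Position 1 ('b'): freq=2, skip
  Position 2 ('c'): freq=2, skip
  Position 3 ('d'): freq=2, skip
  Position 4 ('a'): freq=2, skip
  Position 5 ('a'): freq=2, skip
  Position 6 ('c'): freq=2, skip
  Position 7 ('b'): freq=2, skip
  No unique character found => answer = -1

-1


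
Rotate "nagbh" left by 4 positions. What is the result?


Input: "nagbh", rotate left by 4
First 4 characters: "nagb"
Remaining characters: "h"
Concatenate remaining + first: "h" + "nagb" = "hnagb"

hnagb


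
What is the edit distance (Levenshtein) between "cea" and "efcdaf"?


Computing edit distance: "cea" -> "efcdaf"
DP table:
           e    f    c    d    a    f
      0    1    2    3    4    5    6
  c   1    1    2    2    3    4    5
  e   2    1    2    3    3    4    5
  a   3    2    2    3    4    3    4
Edit distance = dp[3][6] = 4

4


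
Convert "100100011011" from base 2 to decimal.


Input: "100100011011" in base 2
Positional expansion:
  Digit '1' (value 1) x 2^11 = 2048
  Digit '0' (value 0) x 2^10 = 0
  Digit '0' (value 0) x 2^9 = 0
  Digit '1' (value 1) x 2^8 = 256
  Digit '0' (value 0) x 2^7 = 0
  Digit '0' (value 0) x 2^6 = 0
  Digit '0' (value 0) x 2^5 = 0
  Digit '1' (value 1) x 2^4 = 16
  Digit '1' (value 1) x 2^3 = 8
  Digit '0' (value 0) x 2^2 = 0
  Digit '1' (value 1) x 2^1 = 2
  Digit '1' (value 1) x 2^0 = 1
Sum = 2331

2331


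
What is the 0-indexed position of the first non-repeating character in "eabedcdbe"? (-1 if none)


Input: eabedcdbe
Character frequencies:
  'a': 1
  'b': 2
  'c': 1
  'd': 2
  'e': 3
Scanning left to right for freq == 1:
  Position 0 ('e'): freq=3, skip
  Position 1 ('a'): unique! => answer = 1

1


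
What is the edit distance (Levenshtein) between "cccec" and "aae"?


Computing edit distance: "cccec" -> "aae"
DP table:
           a    a    e
      0    1    2    3
  c   1    1    2    3
  c   2    2    2    3
  c   3    3    3    3
  e   4    4    4    3
  c   5    5    5    4
Edit distance = dp[5][3] = 4

4


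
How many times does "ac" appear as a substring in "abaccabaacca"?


Searching for "ac" in "abaccabaacca"
Scanning each position:
  Position 0: "ab" => no
  Position 1: "ba" => no
  Position 2: "ac" => MATCH
  Position 3: "cc" => no
  Position 4: "ca" => no
  Position 5: "ab" => no
  Position 6: "ba" => no
  Position 7: "aa" => no
  Position 8: "ac" => MATCH
  Position 9: "cc" => no
  Position 10: "ca" => no
Total occurrences: 2

2


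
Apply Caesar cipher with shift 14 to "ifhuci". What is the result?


Caesar cipher: shift "ifhuci" by 14
  'i' (pos 8) + 14 = pos 22 = 'w'
  'f' (pos 5) + 14 = pos 19 = 't'
  'h' (pos 7) + 14 = pos 21 = 'v'
  'u' (pos 20) + 14 = pos 8 = 'i'
  'c' (pos 2) + 14 = pos 16 = 'q'
  'i' (pos 8) + 14 = pos 22 = 'w'
Result: wtviqw

wtviqw


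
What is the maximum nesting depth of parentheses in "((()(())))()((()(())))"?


Input: "((()(())))()((()(())))"
Tracking depth:
  Position 0 '(': depth becomes 1
  Position 1 '(': depth becomes 2
  Position 2 '(': depth becomes 3
  Position 3 ')': depth becomes 2
  Position 4 '(': depth becomes 3
  Position 5 '(': depth becomes 4
  Position 6 ')': depth becomes 3
  Position 7 ')': depth becomes 2
  Position 8 ')': depth becomes 1
  Position 9 ')': depth becomes 0
  Position 10 '(': depth becomes 1
  Position 11 ')': depth becomes 0
  Position 12 '(': depth becomes 1
  Position 13 '(': depth becomes 2
  Position 14 '(': depth becomes 3
  Position 15 ')': depth becomes 2
  Position 16 '(': depth becomes 3
  Position 17 '(': depth becomes 4
  Position 18 ')': depth becomes 3
  Position 19 ')': depth becomes 2
  Position 20 ')': depth becomes 1
  Position 21 ')': depth becomes 0
Maximum depth reached: 4

4


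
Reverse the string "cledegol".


Input: cledegol
Reading characters right to left:
  Position 7: 'l'
  Position 6: 'o'
  Position 5: 'g'
  Position 4: 'e'
  Position 3: 'd'
  Position 2: 'e'
  Position 1: 'l'
  Position 0: 'c'
Reversed: logedelc

logedelc


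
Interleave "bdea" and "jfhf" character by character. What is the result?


Interleaving "bdea" and "jfhf":
  Position 0: 'b' from first, 'j' from second => "bj"
  Position 1: 'd' from first, 'f' from second => "df"
  Position 2: 'e' from first, 'h' from second => "eh"
  Position 3: 'a' from first, 'f' from second => "af"
Result: bjdfehaf

bjdfehaf


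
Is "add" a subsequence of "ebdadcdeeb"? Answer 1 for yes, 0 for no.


Check if "add" is a subsequence of "ebdadcdeeb"
Greedy scan:
  Position 0 ('e'): no match needed
  Position 1 ('b'): no match needed
  Position 2 ('d'): no match needed
  Position 3 ('a'): matches sub[0] = 'a'
  Position 4 ('d'): matches sub[1] = 'd'
  Position 5 ('c'): no match needed
  Position 6 ('d'): matches sub[2] = 'd'
  Position 7 ('e'): no match needed
  Position 8 ('e'): no match needed
  Position 9 ('b'): no match needed
All 3 characters matched => is a subsequence

1


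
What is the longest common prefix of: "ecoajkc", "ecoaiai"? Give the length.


Words: ecoajkc, ecoaiai
  Position 0: all 'e' => match
  Position 1: all 'c' => match
  Position 2: all 'o' => match
  Position 3: all 'a' => match
  Position 4: ('j', 'i') => mismatch, stop
LCP = "ecoa" (length 4)

4


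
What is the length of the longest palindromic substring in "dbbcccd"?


Input: "dbbcccd"
Checking substrings for palindromes:
  [3:6] "ccc" (len 3) => palindrome
  [1:3] "bb" (len 2) => palindrome
  [3:5] "cc" (len 2) => palindrome
  [4:6] "cc" (len 2) => palindrome
Longest palindromic substring: "ccc" with length 3

3


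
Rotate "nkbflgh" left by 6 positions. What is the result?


Input: "nkbflgh", rotate left by 6
First 6 characters: "nkbflg"
Remaining characters: "h"
Concatenate remaining + first: "h" + "nkbflg" = "hnkbflg"

hnkbflg


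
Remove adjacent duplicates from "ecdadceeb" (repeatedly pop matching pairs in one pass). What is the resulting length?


Input: ecdadceeb
Stack-based adjacent duplicate removal:
  Read 'e': push. Stack: e
  Read 'c': push. Stack: ec
  Read 'd': push. Stack: ecd
  Read 'a': push. Stack: ecda
  Read 'd': push. Stack: ecdad
  Read 'c': push. Stack: ecdadc
  Read 'e': push. Stack: ecdadce
  Read 'e': matches stack top 'e' => pop. Stack: ecdadc
  Read 'b': push. Stack: ecdadcb
Final stack: "ecdadcb" (length 7)

7


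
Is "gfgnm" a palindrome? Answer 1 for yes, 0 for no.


Input: gfgnm
Reversed: mngfg
  Compare pos 0 ('g') with pos 4 ('m'): MISMATCH
  Compare pos 1 ('f') with pos 3 ('n'): MISMATCH
Result: not a palindrome

0


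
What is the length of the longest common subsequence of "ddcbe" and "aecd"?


LCS of "ddcbe" and "aecd"
DP table:
           a    e    c    d
      0    0    0    0    0
  d   0    0    0    0    1
  d   0    0    0    0    1
  c   0    0    0    1    1
  b   0    0    0    1    1
  e   0    0    1    1    1
LCS length = dp[5][4] = 1

1


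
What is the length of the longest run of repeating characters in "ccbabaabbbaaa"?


Input: "ccbabaabbbaaa"
Scanning for longest run:
  Position 1 ('c'): continues run of 'c', length=2
  Position 2 ('b'): new char, reset run to 1
  Position 3 ('a'): new char, reset run to 1
  Position 4 ('b'): new char, reset run to 1
  Position 5 ('a'): new char, reset run to 1
  Position 6 ('a'): continues run of 'a', length=2
  Position 7 ('b'): new char, reset run to 1
  Position 8 ('b'): continues run of 'b', length=2
  Position 9 ('b'): continues run of 'b', length=3
  Position 10 ('a'): new char, reset run to 1
  Position 11 ('a'): continues run of 'a', length=2
  Position 12 ('a'): continues run of 'a', length=3
Longest run: 'b' with length 3

3


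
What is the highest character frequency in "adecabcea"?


Input: adecabcea
Character counts:
  'a': 3
  'b': 1
  'c': 2
  'd': 1
  'e': 2
Maximum frequency: 3

3


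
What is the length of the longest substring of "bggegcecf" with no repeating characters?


Input: "bggegcecf"
Sliding window (track last position of each char):
  Position 0 ('b'): window [0,0] length 1 -- new best
  Position 1 ('g'): window [0,1] length 2 -- new best
  Position 2 ('g'): repeat (last at 1), move window start to 2
  Position 2 ('g'): window [2,2] length 1
  Position 3 ('e'): window [2,3] length 2
  Position 4 ('g'): repeat (last at 2), move window start to 3
  Position 4 ('g'): window [3,4] length 2
  Position 5 ('c'): window [3,5] length 3 -- new best
  Position 6 ('e'): repeat (last at 3), move window start to 4
  Position 6 ('e'): window [4,6] length 3
  Position 7 ('c'): repeat (last at 5), move window start to 6
  Position 7 ('c'): window [6,7] length 2
  Position 8 ('f'): window [6,8] length 3
Longest substring with no repeats: "egc" with length 3

3


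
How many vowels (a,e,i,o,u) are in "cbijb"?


Input: cbijb
Checking each character:
  'c' at position 0: consonant
  'b' at position 1: consonant
  'i' at position 2: vowel (running total: 1)
  'j' at position 3: consonant
  'b' at position 4: consonant
Total vowels: 1

1


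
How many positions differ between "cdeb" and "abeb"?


Comparing "cdeb" and "abeb" position by position:
  Position 0: 'c' vs 'a' => DIFFER
  Position 1: 'd' vs 'b' => DIFFER
  Position 2: 'e' vs 'e' => same
  Position 3: 'b' vs 'b' => same
Positions that differ: 2

2


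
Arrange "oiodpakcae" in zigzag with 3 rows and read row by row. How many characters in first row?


Zigzag "oiodpakcae" into 3 rows:
Placing characters:
  'o' => row 0
  'i' => row 1
  'o' => row 2
  'd' => row 1
  'p' => row 0
  'a' => row 1
  'k' => row 2
  'c' => row 1
  'a' => row 0
  'e' => row 1
Rows:
  Row 0: "opa"
  Row 1: "idace"
  Row 2: "ok"
First row length: 3

3


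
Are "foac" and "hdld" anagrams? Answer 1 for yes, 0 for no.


Strings: "foac", "hdld"
Sorted first:  acfo
Sorted second: ddhl
Differ at position 0: 'a' vs 'd' => not anagrams

0


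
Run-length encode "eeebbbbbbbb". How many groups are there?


Input: eeebbbbbbbb
Scanning for consecutive runs:
  Group 1: 'e' x 3 (positions 0-2)
  Group 2: 'b' x 8 (positions 3-10)
Total groups: 2

2


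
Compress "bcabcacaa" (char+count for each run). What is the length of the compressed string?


Input: bcabcacaa
Runs:
  'b' x 1 => "b1"
  'c' x 1 => "c1"
  'a' x 1 => "a1"
  'b' x 1 => "b1"
  'c' x 1 => "c1"
  'a' x 1 => "a1"
  'c' x 1 => "c1"
  'a' x 2 => "a2"
Compressed: "b1c1a1b1c1a1c1a2"
Compressed length: 16

16


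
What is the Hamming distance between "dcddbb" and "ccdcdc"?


Comparing "dcddbb" and "ccdcdc" position by position:
  Position 0: 'd' vs 'c' => differ
  Position 1: 'c' vs 'c' => same
  Position 2: 'd' vs 'd' => same
  Position 3: 'd' vs 'c' => differ
  Position 4: 'b' vs 'd' => differ
  Position 5: 'b' vs 'c' => differ
Total differences (Hamming distance): 4

4


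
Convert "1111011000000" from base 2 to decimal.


Input: "1111011000000" in base 2
Positional expansion:
  Digit '1' (value 1) x 2^12 = 4096
  Digit '1' (value 1) x 2^11 = 2048
  Digit '1' (value 1) x 2^10 = 1024
  Digit '1' (value 1) x 2^9 = 512
  Digit '0' (value 0) x 2^8 = 0
  Digit '1' (value 1) x 2^7 = 128
  Digit '1' (value 1) x 2^6 = 64
  Digit '0' (value 0) x 2^5 = 0
  Digit '0' (value 0) x 2^4 = 0
  Digit '0' (value 0) x 2^3 = 0
  Digit '0' (value 0) x 2^2 = 0
  Digit '0' (value 0) x 2^1 = 0
  Digit '0' (value 0) x 2^0 = 0
Sum = 7872

7872


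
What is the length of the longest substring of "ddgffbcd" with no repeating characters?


Input: "ddgffbcd"
Sliding window (track last position of each char):
  Position 0 ('d'): window [0,0] length 1 -- new best
  Position 1 ('d'): repeat (last at 0), move window start to 1
  Position 1 ('d'): window [1,1] length 1
  Position 2 ('g'): window [1,2] length 2 -- new best
  Position 3 ('f'): window [1,3] length 3 -- new best
  Position 4 ('f'): repeat (last at 3), move window start to 4
  Position 4 ('f'): window [4,4] length 1
  Position 5 ('b'): window [4,5] length 2
  Position 6 ('c'): window [4,6] length 3
  Position 7 ('d'): window [4,7] length 4 -- new best
Longest substring with no repeats: "fbcd" with length 4

4


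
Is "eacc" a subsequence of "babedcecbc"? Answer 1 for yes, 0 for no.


Check if "eacc" is a subsequence of "babedcecbc"
Greedy scan:
  Position 0 ('b'): no match needed
  Position 1 ('a'): no match needed
  Position 2 ('b'): no match needed
  Position 3 ('e'): matches sub[0] = 'e'
  Position 4 ('d'): no match needed
  Position 5 ('c'): no match needed
  Position 6 ('e'): no match needed
  Position 7 ('c'): no match needed
  Position 8 ('b'): no match needed
  Position 9 ('c'): no match needed
Only matched 1/4 characters => not a subsequence

0


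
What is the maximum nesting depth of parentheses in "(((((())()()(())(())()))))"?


Input: "(((((())()()(())(())()))))"
Tracking depth:
  Position 0 '(': depth becomes 1
  Position 1 '(': depth becomes 2
  Position 2 '(': depth becomes 3
  Position 3 '(': depth becomes 4
  Position 4 '(': depth becomes 5
  Position 5 '(': depth becomes 6
  Position 6 ')': depth becomes 5
  Position 7 ')': depth becomes 4
  Position 8 '(': depth becomes 5
  Position 9 ')': depth becomes 4
  Position 10 '(': depth becomes 5
  Position 11 ')': depth becomes 4
  Position 12 '(': depth becomes 5
  Position 13 '(': depth becomes 6
  Position 14 ')': depth becomes 5
  Position 15 ')': depth becomes 4
  Position 16 '(': depth becomes 5
  Position 17 '(': depth becomes 6
  Position 18 ')': depth becomes 5
  Position 19 ')': depth becomes 4
  Position 20 '(': depth becomes 5
  Position 21 ')': depth becomes 4
  Position 22 ')': depth becomes 3
  Position 23 ')': depth becomes 2
  Position 24 ')': depth becomes 1
  Position 25 ')': depth becomes 0
Maximum depth reached: 6

6


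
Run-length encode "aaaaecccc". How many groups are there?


Input: aaaaecccc
Scanning for consecutive runs:
  Group 1: 'a' x 4 (positions 0-3)
  Group 2: 'e' x 1 (positions 4-4)
  Group 3: 'c' x 4 (positions 5-8)
Total groups: 3

3


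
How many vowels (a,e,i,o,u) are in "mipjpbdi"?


Input: mipjpbdi
Checking each character:
  'm' at position 0: consonant
  'i' at position 1: vowel (running total: 1)
  'p' at position 2: consonant
  'j' at position 3: consonant
  'p' at position 4: consonant
  'b' at position 5: consonant
  'd' at position 6: consonant
  'i' at position 7: vowel (running total: 2)
Total vowels: 2

2


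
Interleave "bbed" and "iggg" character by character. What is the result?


Interleaving "bbed" and "iggg":
  Position 0: 'b' from first, 'i' from second => "bi"
  Position 1: 'b' from first, 'g' from second => "bg"
  Position 2: 'e' from first, 'g' from second => "eg"
  Position 3: 'd' from first, 'g' from second => "dg"
Result: bibgegdg

bibgegdg


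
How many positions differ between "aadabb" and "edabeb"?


Comparing "aadabb" and "edabeb" position by position:
  Position 0: 'a' vs 'e' => DIFFER
  Position 1: 'a' vs 'd' => DIFFER
  Position 2: 'd' vs 'a' => DIFFER
  Position 3: 'a' vs 'b' => DIFFER
  Position 4: 'b' vs 'e' => DIFFER
  Position 5: 'b' vs 'b' => same
Positions that differ: 5

5


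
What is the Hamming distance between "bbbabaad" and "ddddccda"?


Comparing "bbbabaad" and "ddddccda" position by position:
  Position 0: 'b' vs 'd' => differ
  Position 1: 'b' vs 'd' => differ
  Position 2: 'b' vs 'd' => differ
  Position 3: 'a' vs 'd' => differ
  Position 4: 'b' vs 'c' => differ
  Position 5: 'a' vs 'c' => differ
  Position 6: 'a' vs 'd' => differ
  Position 7: 'd' vs 'a' => differ
Total differences (Hamming distance): 8

8


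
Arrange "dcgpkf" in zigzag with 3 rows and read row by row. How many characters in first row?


Zigzag "dcgpkf" into 3 rows:
Placing characters:
  'd' => row 0
  'c' => row 1
  'g' => row 2
  'p' => row 1
  'k' => row 0
  'f' => row 1
Rows:
  Row 0: "dk"
  Row 1: "cpf"
  Row 2: "g"
First row length: 2

2


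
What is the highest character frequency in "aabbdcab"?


Input: aabbdcab
Character counts:
  'a': 3
  'b': 3
  'c': 1
  'd': 1
Maximum frequency: 3

3


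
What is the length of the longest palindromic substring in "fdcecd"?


Input: "fdcecd"
Checking substrings for palindromes:
  [1:6] "dcecd" (len 5) => palindrome
  [2:5] "cec" (len 3) => palindrome
Longest palindromic substring: "dcecd" with length 5

5


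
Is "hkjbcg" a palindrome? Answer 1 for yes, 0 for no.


Input: hkjbcg
Reversed: gcbjkh
  Compare pos 0 ('h') with pos 5 ('g'): MISMATCH
  Compare pos 1 ('k') with pos 4 ('c'): MISMATCH
  Compare pos 2 ('j') with pos 3 ('b'): MISMATCH
Result: not a palindrome

0


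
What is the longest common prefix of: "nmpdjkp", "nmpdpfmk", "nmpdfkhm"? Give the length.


Words: nmpdjkp, nmpdpfmk, nmpdfkhm
  Position 0: all 'n' => match
  Position 1: all 'm' => match
  Position 2: all 'p' => match
  Position 3: all 'd' => match
  Position 4: ('j', 'p', 'f') => mismatch, stop
LCP = "nmpd" (length 4)

4


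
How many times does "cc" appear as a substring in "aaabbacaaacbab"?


Searching for "cc" in "aaabbacaaacbab"
Scanning each position:
  Position 0: "aa" => no
  Position 1: "aa" => no
  Position 2: "ab" => no
  Position 3: "bb" => no
  Position 4: "ba" => no
  Position 5: "ac" => no
  Position 6: "ca" => no
  Position 7: "aa" => no
  Position 8: "aa" => no
  Position 9: "ac" => no
  Position 10: "cb" => no
  Position 11: "ba" => no
  Position 12: "ab" => no
Total occurrences: 0

0


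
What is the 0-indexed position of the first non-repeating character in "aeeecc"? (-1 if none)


Input: aeeecc
Character frequencies:
  'a': 1
  'c': 2
  'e': 3
Scanning left to right for freq == 1:
  Position 0 ('a'): unique! => answer = 0

0


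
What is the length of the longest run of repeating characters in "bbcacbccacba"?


Input: "bbcacbccacba"
Scanning for longest run:
  Position 1 ('b'): continues run of 'b', length=2
  Position 2 ('c'): new char, reset run to 1
  Position 3 ('a'): new char, reset run to 1
  Position 4 ('c'): new char, reset run to 1
  Position 5 ('b'): new char, reset run to 1
  Position 6 ('c'): new char, reset run to 1
  Position 7 ('c'): continues run of 'c', length=2
  Position 8 ('a'): new char, reset run to 1
  Position 9 ('c'): new char, reset run to 1
  Position 10 ('b'): new char, reset run to 1
  Position 11 ('a'): new char, reset run to 1
Longest run: 'b' with length 2

2


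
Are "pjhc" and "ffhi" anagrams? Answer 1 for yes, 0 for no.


Strings: "pjhc", "ffhi"
Sorted first:  chjp
Sorted second: ffhi
Differ at position 0: 'c' vs 'f' => not anagrams

0


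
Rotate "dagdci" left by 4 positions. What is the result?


Input: "dagdci", rotate left by 4
First 4 characters: "dagd"
Remaining characters: "ci"
Concatenate remaining + first: "ci" + "dagd" = "cidagd"

cidagd


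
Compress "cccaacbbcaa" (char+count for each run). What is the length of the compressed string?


Input: cccaacbbcaa
Runs:
  'c' x 3 => "c3"
  'a' x 2 => "a2"
  'c' x 1 => "c1"
  'b' x 2 => "b2"
  'c' x 1 => "c1"
  'a' x 2 => "a2"
Compressed: "c3a2c1b2c1a2"
Compressed length: 12

12


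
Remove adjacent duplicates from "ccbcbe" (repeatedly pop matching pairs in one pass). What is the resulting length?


Input: ccbcbe
Stack-based adjacent duplicate removal:
  Read 'c': push. Stack: c
  Read 'c': matches stack top 'c' => pop. Stack: (empty)
  Read 'b': push. Stack: b
  Read 'c': push. Stack: bc
  Read 'b': push. Stack: bcb
  Read 'e': push. Stack: bcbe
Final stack: "bcbe" (length 4)

4


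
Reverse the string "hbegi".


Input: hbegi
Reading characters right to left:
  Position 4: 'i'
  Position 3: 'g'
  Position 2: 'e'
  Position 1: 'b'
  Position 0: 'h'
Reversed: igebh

igebh


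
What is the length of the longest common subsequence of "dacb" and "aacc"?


LCS of "dacb" and "aacc"
DP table:
           a    a    c    c
      0    0    0    0    0
  d   0    0    0    0    0
  a   0    1    1    1    1
  c   0    1    1    2    2
  b   0    1    1    2    2
LCS length = dp[4][4] = 2

2


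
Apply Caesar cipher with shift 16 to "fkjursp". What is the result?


Caesar cipher: shift "fkjursp" by 16
  'f' (pos 5) + 16 = pos 21 = 'v'
  'k' (pos 10) + 16 = pos 0 = 'a'
  'j' (pos 9) + 16 = pos 25 = 'z'
  'u' (pos 20) + 16 = pos 10 = 'k'
  'r' (pos 17) + 16 = pos 7 = 'h'
  's' (pos 18) + 16 = pos 8 = 'i'
  'p' (pos 15) + 16 = pos 5 = 'f'
Result: vazkhif

vazkhif


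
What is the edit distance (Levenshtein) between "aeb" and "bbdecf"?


Computing edit distance: "aeb" -> "bbdecf"
DP table:
           b    b    d    e    c    f
      0    1    2    3    4    5    6
  a   1    1    2    3    4    5    6
  e   2    2    2    3    3    4    5
  b   3    2    2    3    4    4    5
Edit distance = dp[3][6] = 5

5


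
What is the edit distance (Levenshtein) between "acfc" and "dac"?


Computing edit distance: "acfc" -> "dac"
DP table:
           d    a    c
      0    1    2    3
  a   1    1    1    2
  c   2    2    2    1
  f   3    3    3    2
  c   4    4    4    3
Edit distance = dp[4][3] = 3

3


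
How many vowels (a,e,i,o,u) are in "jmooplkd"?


Input: jmooplkd
Checking each character:
  'j' at position 0: consonant
  'm' at position 1: consonant
  'o' at position 2: vowel (running total: 1)
  'o' at position 3: vowel (running total: 2)
  'p' at position 4: consonant
  'l' at position 5: consonant
  'k' at position 6: consonant
  'd' at position 7: consonant
Total vowels: 2

2


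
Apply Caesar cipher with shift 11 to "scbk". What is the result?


Caesar cipher: shift "scbk" by 11
  's' (pos 18) + 11 = pos 3 = 'd'
  'c' (pos 2) + 11 = pos 13 = 'n'
  'b' (pos 1) + 11 = pos 12 = 'm'
  'k' (pos 10) + 11 = pos 21 = 'v'
Result: dnmv

dnmv


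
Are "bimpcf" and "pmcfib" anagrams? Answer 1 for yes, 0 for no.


Strings: "bimpcf", "pmcfib"
Sorted first:  bcfimp
Sorted second: bcfimp
Sorted forms match => anagrams

1


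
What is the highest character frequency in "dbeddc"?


Input: dbeddc
Character counts:
  'b': 1
  'c': 1
  'd': 3
  'e': 1
Maximum frequency: 3

3


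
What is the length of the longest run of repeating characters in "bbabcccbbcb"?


Input: "bbabcccbbcb"
Scanning for longest run:
  Position 1 ('b'): continues run of 'b', length=2
  Position 2 ('a'): new char, reset run to 1
  Position 3 ('b'): new char, reset run to 1
  Position 4 ('c'): new char, reset run to 1
  Position 5 ('c'): continues run of 'c', length=2
  Position 6 ('c'): continues run of 'c', length=3
  Position 7 ('b'): new char, reset run to 1
  Position 8 ('b'): continues run of 'b', length=2
  Position 9 ('c'): new char, reset run to 1
  Position 10 ('b'): new char, reset run to 1
Longest run: 'c' with length 3

3


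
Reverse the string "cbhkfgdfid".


Input: cbhkfgdfid
Reading characters right to left:
  Position 9: 'd'
  Position 8: 'i'
  Position 7: 'f'
  Position 6: 'd'
  Position 5: 'g'
  Position 4: 'f'
  Position 3: 'k'
  Position 2: 'h'
  Position 1: 'b'
  Position 0: 'c'
Reversed: difdgfkhbc

difdgfkhbc
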